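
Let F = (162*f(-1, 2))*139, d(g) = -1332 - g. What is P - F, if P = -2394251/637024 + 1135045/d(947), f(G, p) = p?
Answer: -66110767721165/1451777696 ≈ -45538.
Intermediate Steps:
P = -728507404109/1451777696 (P = -2394251/637024 + 1135045/(-1332 - 1*947) = -2394251*1/637024 + 1135045/(-1332 - 947) = -2394251/637024 + 1135045/(-2279) = -2394251/637024 + 1135045*(-1/2279) = -2394251/637024 - 1135045/2279 = -728507404109/1451777696 ≈ -501.80)
F = 45036 (F = (162*2)*139 = 324*139 = 45036)
P - F = -728507404109/1451777696 - 1*45036 = -728507404109/1451777696 - 45036 = -66110767721165/1451777696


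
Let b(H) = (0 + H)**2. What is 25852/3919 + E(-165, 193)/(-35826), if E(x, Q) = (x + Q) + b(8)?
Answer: 462906602/70201047 ≈ 6.5940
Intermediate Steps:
b(H) = H**2
E(x, Q) = 64 + Q + x (E(x, Q) = (x + Q) + 8**2 = (Q + x) + 64 = 64 + Q + x)
25852/3919 + E(-165, 193)/(-35826) = 25852/3919 + (64 + 193 - 165)/(-35826) = 25852*(1/3919) + 92*(-1/35826) = 25852/3919 - 46/17913 = 462906602/70201047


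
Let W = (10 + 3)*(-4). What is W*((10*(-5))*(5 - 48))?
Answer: -111800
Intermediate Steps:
W = -52 (W = 13*(-4) = -52)
W*((10*(-5))*(5 - 48)) = -52*10*(-5)*(5 - 48) = -(-2600)*(-43) = -52*2150 = -111800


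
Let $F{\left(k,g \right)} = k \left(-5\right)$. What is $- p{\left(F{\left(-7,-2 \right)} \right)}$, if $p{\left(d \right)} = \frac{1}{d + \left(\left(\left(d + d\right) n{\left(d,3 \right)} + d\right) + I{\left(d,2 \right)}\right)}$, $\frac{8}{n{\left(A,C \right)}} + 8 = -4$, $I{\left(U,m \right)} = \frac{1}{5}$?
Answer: $- \frac{15}{353} \approx -0.042493$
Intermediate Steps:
$I{\left(U,m \right)} = \frac{1}{5}$
$n{\left(A,C \right)} = - \frac{2}{3}$ ($n{\left(A,C \right)} = \frac{8}{-8 - 4} = \frac{8}{-12} = 8 \left(- \frac{1}{12}\right) = - \frac{2}{3}$)
$F{\left(k,g \right)} = - 5 k$
$p{\left(d \right)} = \frac{1}{\frac{1}{5} + \frac{2 d}{3}}$ ($p{\left(d \right)} = \frac{1}{d + \left(\left(\left(d + d\right) \left(- \frac{2}{3}\right) + d\right) + \frac{1}{5}\right)} = \frac{1}{d + \left(\left(2 d \left(- \frac{2}{3}\right) + d\right) + \frac{1}{5}\right)} = \frac{1}{d + \left(\left(- \frac{4 d}{3} + d\right) + \frac{1}{5}\right)} = \frac{1}{d - \left(- \frac{1}{5} + \frac{d}{3}\right)} = \frac{1}{\frac{1}{5} + \frac{2 d}{3}}$)
$- p{\left(F{\left(-7,-2 \right)} \right)} = - \frac{15}{3 + 10 \left(\left(-5\right) \left(-7\right)\right)} = - \frac{15}{3 + 10 \cdot 35} = - \frac{15}{3 + 350} = - \frac{15}{353}$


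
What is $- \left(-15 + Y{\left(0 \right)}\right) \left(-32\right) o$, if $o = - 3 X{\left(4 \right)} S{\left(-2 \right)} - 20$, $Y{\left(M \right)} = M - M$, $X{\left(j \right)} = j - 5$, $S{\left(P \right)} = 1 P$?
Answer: $12480$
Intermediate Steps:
$S{\left(P \right)} = P$
$X{\left(j \right)} = -5 + j$
$Y{\left(M \right)} = 0$
$o = -26$ ($o = - 3 \left(-5 + 4\right) \left(-2\right) - 20 = \left(-3\right) \left(-1\right) \left(-2\right) - 20 = 3 \left(-2\right) - 20 = -6 - 20 = -26$)
$- \left(-15 + Y{\left(0 \right)}\right) \left(-32\right) o = - \left(-15 + 0\right) \left(-32\right) \left(-26\right) = - \left(-15\right) \left(-32\right) \left(-26\right) = - 480 \left(-26\right) = \left(-1\right) \left(-12480\right) = 12480$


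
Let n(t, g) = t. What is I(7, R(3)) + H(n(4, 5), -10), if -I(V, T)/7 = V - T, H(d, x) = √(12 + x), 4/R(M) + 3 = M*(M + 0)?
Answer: -133/3 + √2 ≈ -42.919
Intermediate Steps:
R(M) = 4/(-3 + M²) (R(M) = 4/(-3 + M*(M + 0)) = 4/(-3 + M*M) = 4/(-3 + M²))
I(V, T) = -7*V + 7*T (I(V, T) = -7*(V - T) = -7*V + 7*T)
I(7, R(3)) + H(n(4, 5), -10) = (-7*7 + 7*(4/(-3 + 3²))) + √(12 - 10) = (-49 + 7*(4/(-3 + 9))) + √2 = (-49 + 7*(4/6)) + √2 = (-49 + 7*(4*(⅙))) + √2 = (-49 + 7*(⅔)) + √2 = (-49 + 14/3) + √2 = -133/3 + √2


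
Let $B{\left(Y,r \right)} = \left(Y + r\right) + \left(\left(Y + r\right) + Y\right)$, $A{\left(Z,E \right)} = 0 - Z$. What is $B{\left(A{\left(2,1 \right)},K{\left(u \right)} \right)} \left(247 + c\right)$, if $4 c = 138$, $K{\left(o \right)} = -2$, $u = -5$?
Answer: $-2815$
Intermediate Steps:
$c = \frac{69}{2}$ ($c = \frac{1}{4} \cdot 138 = \frac{69}{2} \approx 34.5$)
$A{\left(Z,E \right)} = - Z$
$B{\left(Y,r \right)} = 2 r + 3 Y$ ($B{\left(Y,r \right)} = \left(Y + r\right) + \left(r + 2 Y\right) = 2 r + 3 Y$)
$B{\left(A{\left(2,1 \right)},K{\left(u \right)} \right)} \left(247 + c\right) = \left(2 \left(-2\right) + 3 \left(\left(-1\right) 2\right)\right) \left(247 + \frac{69}{2}\right) = \left(-4 + 3 \left(-2\right)\right) \frac{563}{2} = \left(-4 - 6\right) \frac{563}{2} = \left(-10\right) \frac{563}{2} = -2815$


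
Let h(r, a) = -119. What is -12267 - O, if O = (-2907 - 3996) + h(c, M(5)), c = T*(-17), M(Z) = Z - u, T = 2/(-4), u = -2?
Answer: -5245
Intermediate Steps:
T = -½ (T = 2*(-¼) = -½ ≈ -0.50000)
M(Z) = 2 + Z (M(Z) = Z - 1*(-2) = Z + 2 = 2 + Z)
c = 17/2 (c = -½*(-17) = 17/2 ≈ 8.5000)
O = -7022 (O = (-2907 - 3996) - 119 = -6903 - 119 = -7022)
-12267 - O = -12267 - 1*(-7022) = -12267 + 7022 = -5245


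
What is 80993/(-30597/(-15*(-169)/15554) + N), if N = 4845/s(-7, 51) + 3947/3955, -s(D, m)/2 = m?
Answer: -108270632470/251023122611 ≈ -0.43132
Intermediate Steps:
s(D, m) = -2*m
N = -367831/7910 (N = 4845/((-2*51)) + 3947/3955 = 4845/(-102) + 3947*(1/3955) = 4845*(-1/102) + 3947/3955 = -95/2 + 3947/3955 = -367831/7910 ≈ -46.502)
80993/(-30597/(-15*(-169)/15554) + N) = 80993/(-30597/(-15*(-169)/15554) - 367831/7910) = 80993/(-30597/(2535*(1/15554)) - 367831/7910) = 80993/(-30597/2535/15554 - 367831/7910) = 80993/(-30597*15554/2535 - 367831/7910) = 80993/(-158635246/845 - 367831/7910) = 80993/(-251023122611/1336790) = 80993*(-1336790/251023122611) = -108270632470/251023122611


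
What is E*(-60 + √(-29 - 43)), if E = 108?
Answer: -6480 + 648*I*√2 ≈ -6480.0 + 916.41*I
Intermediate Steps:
E*(-60 + √(-29 - 43)) = 108*(-60 + √(-29 - 43)) = 108*(-60 + √(-72)) = 108*(-60 + 6*I*√2) = -6480 + 648*I*√2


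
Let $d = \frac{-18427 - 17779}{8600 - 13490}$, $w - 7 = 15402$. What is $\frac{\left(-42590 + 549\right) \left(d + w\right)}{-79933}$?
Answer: $\frac{1584655953428}{195436185} \approx 8108.3$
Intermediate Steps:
$w = 15409$ ($w = 7 + 15402 = 15409$)
$d = \frac{18103}{2445}$ ($d = - \frac{36206}{-4890} = \left(-36206\right) \left(- \frac{1}{4890}\right) = \frac{18103}{2445} \approx 7.4041$)
$\frac{\left(-42590 + 549\right) \left(d + w\right)}{-79933} = \frac{\left(-42590 + 549\right) \left(\frac{18103}{2445} + 15409\right)}{-79933} = \left(-42041\right) \frac{37693108}{2445} \left(- \frac{1}{79933}\right) = \left(- \frac{1584655953428}{2445}\right) \left(- \frac{1}{79933}\right) = \frac{1584655953428}{195436185}$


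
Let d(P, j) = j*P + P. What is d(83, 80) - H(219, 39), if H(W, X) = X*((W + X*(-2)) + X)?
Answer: -297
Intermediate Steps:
d(P, j) = P + P*j (d(P, j) = P*j + P = P + P*j)
H(W, X) = X*(W - X) (H(W, X) = X*((W - 2*X) + X) = X*(W - X))
d(83, 80) - H(219, 39) = 83*(1 + 80) - 39*(219 - 1*39) = 83*81 - 39*(219 - 39) = 6723 - 39*180 = 6723 - 1*7020 = 6723 - 7020 = -297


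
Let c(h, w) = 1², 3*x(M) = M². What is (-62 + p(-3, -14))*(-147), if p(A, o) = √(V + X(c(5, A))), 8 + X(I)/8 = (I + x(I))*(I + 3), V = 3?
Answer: 9114 - 49*I*√165 ≈ 9114.0 - 629.42*I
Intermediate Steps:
x(M) = M²/3
c(h, w) = 1
X(I) = -64 + 8*(3 + I)*(I + I²/3) (X(I) = -64 + 8*((I + I²/3)*(I + 3)) = -64 + 8*((I + I²/3)*(3 + I)) = -64 + 8*((3 + I)*(I + I²/3)) = -64 + 8*(3 + I)*(I + I²/3))
p(A, o) = I*√165/3 (p(A, o) = √(3 + (-64 + 16*1² + 24*1 + (8/3)*1³)) = √(3 + (-64 + 16*1 + 24 + (8/3)*1)) = √(3 + (-64 + 16 + 24 + 8/3)) = √(3 - 64/3) = √(-55/3) = I*√165/3)
(-62 + p(-3, -14))*(-147) = (-62 + I*√165/3)*(-147) = 9114 - 49*I*√165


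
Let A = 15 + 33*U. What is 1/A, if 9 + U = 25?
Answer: 1/543 ≈ 0.0018416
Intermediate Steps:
U = 16 (U = -9 + 25 = 16)
A = 543 (A = 15 + 33*16 = 15 + 528 = 543)
1/A = 1/543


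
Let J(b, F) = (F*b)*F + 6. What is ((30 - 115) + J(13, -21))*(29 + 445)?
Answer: 2679996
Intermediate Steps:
J(b, F) = 6 + b*F² (J(b, F) = b*F² + 6 = 6 + b*F²)
((30 - 115) + J(13, -21))*(29 + 445) = ((30 - 115) + (6 + 13*(-21)²))*(29 + 445) = (-85 + (6 + 13*441))*474 = (-85 + (6 + 5733))*474 = (-85 + 5739)*474 = 5654*474 = 2679996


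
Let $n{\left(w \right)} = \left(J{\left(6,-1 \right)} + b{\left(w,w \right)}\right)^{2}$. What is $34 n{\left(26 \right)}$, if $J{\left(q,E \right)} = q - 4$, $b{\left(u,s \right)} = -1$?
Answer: $34$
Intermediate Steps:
$J{\left(q,E \right)} = -4 + q$ ($J{\left(q,E \right)} = q - 4 = -4 + q$)
$n{\left(w \right)} = 1$ ($n{\left(w \right)} = \left(\left(-4 + 6\right) - 1\right)^{2} = \left(2 - 1\right)^{2} = 1^{2} = 1$)
$34 n{\left(26 \right)} = 34 \cdot 1 = 34$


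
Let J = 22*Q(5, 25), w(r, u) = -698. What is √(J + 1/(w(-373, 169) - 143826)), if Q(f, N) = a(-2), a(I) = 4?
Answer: √459518068541/72262 ≈ 9.3808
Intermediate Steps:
Q(f, N) = 4
J = 88 (J = 22*4 = 88)
√(J + 1/(w(-373, 169) - 143826)) = √(88 + 1/(-698 - 143826)) = √(88 + 1/(-144524)) = √(88 - 1/144524) = √(12718111/144524) = √459518068541/72262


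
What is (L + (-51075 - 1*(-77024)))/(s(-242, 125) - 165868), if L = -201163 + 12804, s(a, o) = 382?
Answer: 81205/82743 ≈ 0.98141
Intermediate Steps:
L = -188359
(L + (-51075 - 1*(-77024)))/(s(-242, 125) - 165868) = (-188359 + (-51075 - 1*(-77024)))/(382 - 165868) = (-188359 + (-51075 + 77024))/(-165486) = (-188359 + 25949)*(-1/165486) = -162410*(-1/165486) = 81205/82743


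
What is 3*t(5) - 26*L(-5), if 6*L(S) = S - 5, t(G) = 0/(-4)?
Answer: 130/3 ≈ 43.333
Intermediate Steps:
t(G) = 0 (t(G) = 0*(-¼) = 0)
L(S) = -⅚ + S/6 (L(S) = (S - 5)/6 = (-5 + S)/6 = -⅚ + S/6)
3*t(5) - 26*L(-5) = 3*0 - 26*(-⅚ + (⅙)*(-5)) = 0 - 26*(-⅚ - ⅚) = 0 - 26*(-5/3) = 0 + 130/3 = 130/3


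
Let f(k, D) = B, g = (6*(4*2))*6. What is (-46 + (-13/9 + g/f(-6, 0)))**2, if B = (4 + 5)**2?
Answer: 156025/81 ≈ 1926.2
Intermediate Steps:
B = 81 (B = 9**2 = 81)
g = 288 (g = (6*8)*6 = 48*6 = 288)
f(k, D) = 81
(-46 + (-13/9 + g/f(-6, 0)))**2 = (-46 + (-13/9 + 288/81))**2 = (-46 + (-13*1/9 + 288*(1/81)))**2 = (-46 + (-13/9 + 32/9))**2 = (-46 + 19/9)**2 = (-395/9)**2 = 156025/81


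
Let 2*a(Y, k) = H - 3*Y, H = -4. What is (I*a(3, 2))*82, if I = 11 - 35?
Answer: 12792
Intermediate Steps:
I = -24
a(Y, k) = -2 - 3*Y/2 (a(Y, k) = (-4 - 3*Y)/2 = -2 - 3*Y/2)
(I*a(3, 2))*82 = -24*(-2 - 3/2*3)*82 = -24*(-2 - 9/2)*82 = -24*(-13/2)*82 = 156*82 = 12792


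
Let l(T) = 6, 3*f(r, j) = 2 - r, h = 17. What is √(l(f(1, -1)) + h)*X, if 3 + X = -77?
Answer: -80*√23 ≈ -383.67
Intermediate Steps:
f(r, j) = ⅔ - r/3 (f(r, j) = (2 - r)/3 = ⅔ - r/3)
X = -80 (X = -3 - 77 = -80)
√(l(f(1, -1)) + h)*X = √(6 + 17)*(-80) = √23*(-80) = -80*√23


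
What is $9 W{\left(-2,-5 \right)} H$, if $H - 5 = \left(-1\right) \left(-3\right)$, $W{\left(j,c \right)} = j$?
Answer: $-144$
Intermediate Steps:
$H = 8$ ($H = 5 - -3 = 5 + 3 = 8$)
$9 W{\left(-2,-5 \right)} H = 9 \left(-2\right) 8 = \left(-18\right) 8 = -144$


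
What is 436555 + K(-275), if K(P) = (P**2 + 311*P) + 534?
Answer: 427189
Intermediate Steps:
K(P) = 534 + P**2 + 311*P
436555 + K(-275) = 436555 + (534 + (-275)**2 + 311*(-275)) = 436555 + (534 + 75625 - 85525) = 436555 - 9366 = 427189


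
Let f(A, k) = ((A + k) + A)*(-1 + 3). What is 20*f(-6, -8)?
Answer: -800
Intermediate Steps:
f(A, k) = 2*k + 4*A (f(A, k) = (k + 2*A)*2 = 2*k + 4*A)
20*f(-6, -8) = 20*(2*(-8) + 4*(-6)) = 20*(-16 - 24) = 20*(-40) = -800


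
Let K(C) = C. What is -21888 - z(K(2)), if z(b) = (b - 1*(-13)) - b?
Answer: -21901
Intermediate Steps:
z(b) = 13 (z(b) = (b + 13) - b = (13 + b) - b = 13)
-21888 - z(K(2)) = -21888 - 1*13 = -21888 - 13 = -21901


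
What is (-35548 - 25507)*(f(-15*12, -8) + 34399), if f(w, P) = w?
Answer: -2089241045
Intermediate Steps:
(-35548 - 25507)*(f(-15*12, -8) + 34399) = (-35548 - 25507)*(-15*12 + 34399) = -61055*(-180 + 34399) = -61055*34219 = -2089241045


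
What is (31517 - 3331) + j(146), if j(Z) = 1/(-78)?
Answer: 2198507/78 ≈ 28186.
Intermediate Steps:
j(Z) = -1/78
(31517 - 3331) + j(146) = (31517 - 3331) - 1/78 = 28186 - 1/78 = 2198507/78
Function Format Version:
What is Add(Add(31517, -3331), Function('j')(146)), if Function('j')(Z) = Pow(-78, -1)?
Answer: Rational(2198507, 78) ≈ 28186.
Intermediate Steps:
Function('j')(Z) = Rational(-1, 78)
Add(Add(31517, -3331), Function('j')(146)) = Add(Add(31517, -3331), Rational(-1, 78)) = Add(28186, Rational(-1, 78)) = Rational(2198507, 78)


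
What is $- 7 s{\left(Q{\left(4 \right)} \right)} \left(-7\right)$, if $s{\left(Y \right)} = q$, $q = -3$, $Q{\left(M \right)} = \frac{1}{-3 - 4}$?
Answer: $-147$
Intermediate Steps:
$Q{\left(M \right)} = - \frac{1}{7}$ ($Q{\left(M \right)} = \frac{1}{-7} = - \frac{1}{7}$)
$s{\left(Y \right)} = -3$
$- 7 s{\left(Q{\left(4 \right)} \right)} \left(-7\right) = \left(-7\right) \left(-3\right) \left(-7\right) = 21 \left(-7\right) = -147$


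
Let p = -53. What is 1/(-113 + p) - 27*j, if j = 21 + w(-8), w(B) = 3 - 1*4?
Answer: -89641/166 ≈ -540.01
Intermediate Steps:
w(B) = -1 (w(B) = 3 - 4 = -1)
j = 20 (j = 21 - 1 = 20)
1/(-113 + p) - 27*j = 1/(-113 - 53) - 27*20 = 1/(-166) - 540 = -1/166 - 540 = -89641/166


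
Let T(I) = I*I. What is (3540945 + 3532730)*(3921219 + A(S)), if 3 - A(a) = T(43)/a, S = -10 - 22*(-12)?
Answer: 7045299228610825/254 ≈ 2.7737e+13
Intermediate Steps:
S = 254 (S = -10 + 264 = 254)
T(I) = I**2
A(a) = 3 - 1849/a (A(a) = 3 - 43**2/a = 3 - 1849/a)
(3540945 + 3532730)*(3921219 + A(S)) = (3540945 + 3532730)*(3921219 + (3 - 1849/254)) = 7073675*(3921219 + (3 - 1849*1/254)) = 7073675*(3921219 + (3 - 1849/254)) = 7073675*(3921219 - 1087/254) = 7073675*(995988539/254) = 7045299228610825/254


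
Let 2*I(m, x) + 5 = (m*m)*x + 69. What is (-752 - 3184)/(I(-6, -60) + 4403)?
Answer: -3936/3355 ≈ -1.1732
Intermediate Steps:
I(m, x) = 32 + x*m²/2 (I(m, x) = -5/2 + ((m*m)*x + 69)/2 = -5/2 + (m²*x + 69)/2 = -5/2 + (x*m² + 69)/2 = -5/2 + (69 + x*m²)/2 = -5/2 + (69/2 + x*m²/2) = 32 + x*m²/2)
(-752 - 3184)/(I(-6, -60) + 4403) = (-752 - 3184)/((32 + (½)*(-60)*(-6)²) + 4403) = -3936/((32 + (½)*(-60)*36) + 4403) = -3936/((32 - 1080) + 4403) = -3936/(-1048 + 4403) = -3936/3355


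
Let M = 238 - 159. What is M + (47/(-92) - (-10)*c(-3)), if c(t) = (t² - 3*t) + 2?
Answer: 25621/92 ≈ 278.49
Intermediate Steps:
c(t) = 2 + t² - 3*t
M = 79
M + (47/(-92) - (-10)*c(-3)) = 79 + (47/(-92) - (-10)*(2 + (-3)² - 3*(-3))) = 79 + (47*(-1/92) - (-10)*(2 + 9 + 9)) = 79 + (-47/92 - (-10)*20) = 79 + (-47/92 - 1*(-200)) = 79 + (-47/92 + 200) = 79 + 18353/92 = 25621/92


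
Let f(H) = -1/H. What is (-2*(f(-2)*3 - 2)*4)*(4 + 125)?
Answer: 516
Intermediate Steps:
(-2*(f(-2)*3 - 2)*4)*(4 + 125) = (-2*(-1/(-2)*3 - 2)*4)*(4 + 125) = (-2*(-1*(-1/2)*3 - 2)*4)*129 = (-2*((1/2)*3 - 2)*4)*129 = (-2*(3/2 - 2)*4)*129 = (-2*(-1/2)*4)*129 = (1*4)*129 = 4*129 = 516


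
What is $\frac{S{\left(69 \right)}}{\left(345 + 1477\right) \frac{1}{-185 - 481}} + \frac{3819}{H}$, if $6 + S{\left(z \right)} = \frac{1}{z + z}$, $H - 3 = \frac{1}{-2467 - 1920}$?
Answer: $\frac{351649601469}{275741480} \approx 1275.3$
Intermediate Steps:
$H = \frac{13160}{4387}$ ($H = 3 + \frac{1}{-2467 - 1920} = 3 + \frac{1}{-4387} = 3 - \frac{1}{4387} = \frac{13160}{4387} \approx 2.9998$)
$S{\left(z \right)} = -6 + \frac{1}{2 z}$ ($S{\left(z \right)} = -6 + \frac{1}{z + z} = -6 + \frac{1}{2 z}$)
$\frac{S{\left(69 \right)}}{\left(345 + 1477\right) \frac{1}{-185 - 481}} + \frac{3819}{H} = \frac{-6 + \frac{1}{2 \cdot 69}}{\left(345 + 1477\right) \frac{1}{-185 - 481}} + \frac{3819}{\frac{13160}{4387}} = \frac{-6 + \frac{1}{2} \cdot \frac{1}{69}}{1822 \frac{1}{-666}} + 3819 \cdot \frac{4387}{13160} = \frac{-6 + \frac{1}{138}}{1822 \left(- \frac{1}{666}\right)} + \frac{16753953}{13160} = - \frac{827}{138 \left(- \frac{911}{333}\right)} + \frac{16753953}{13160} = \left(- \frac{827}{138}\right) \left(- \frac{333}{911}\right) + \frac{16753953}{13160} = \frac{91797}{41906} + \frac{16753953}{13160} = \frac{351649601469}{275741480}$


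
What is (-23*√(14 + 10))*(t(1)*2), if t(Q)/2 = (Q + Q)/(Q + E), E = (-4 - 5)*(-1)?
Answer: -184*√6/5 ≈ -90.141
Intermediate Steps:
E = 9 (E = -9*(-1) = 9)
t(Q) = 4*Q/(9 + Q) (t(Q) = 2*((Q + Q)/(Q + 9)) = 2*((2*Q)/(9 + Q)) = 2*(2*Q/(9 + Q)) = 4*Q/(9 + Q))
(-23*√(14 + 10))*(t(1)*2) = (-23*√(14 + 10))*((4*1/(9 + 1))*2) = (-46*√6)*((4*1/10)*2) = (-46*√6)*((4*1*(⅒))*2) = (-46*√6)*((⅖)*2) = -46*√6*(⅘) = -184*√6/5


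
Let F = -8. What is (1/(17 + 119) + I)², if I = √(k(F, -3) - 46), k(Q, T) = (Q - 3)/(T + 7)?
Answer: -901679/18496 + I*√195/136 ≈ -48.75 + 0.10268*I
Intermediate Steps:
k(Q, T) = (-3 + Q)/(7 + T)
I = I*√195/2 (I = √((-3 - 8)/(7 - 3) - 46) = √(-11/4 - 46) = √(-195/4) = I*√195/2 ≈ 6.9821*I)
(1/(17 + 119) + I)² = (1/(17 + 119) + I*√195/2)² = (1/136 + I*√195/2)²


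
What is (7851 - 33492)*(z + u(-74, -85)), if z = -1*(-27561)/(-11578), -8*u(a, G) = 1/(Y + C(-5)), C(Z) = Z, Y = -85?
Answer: 4035881597/66160 ≈ 61002.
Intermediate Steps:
u(a, G) = 1/720 (u(a, G) = -1/(8*(-85 - 5)) = -⅛/(-90) = -⅛*(-1/90) = 1/720)
z = -27561/11578 (z = 27561*(-1/11578) = -27561/11578 ≈ -2.3805)
(7851 - 33492)*(z + u(-74, -85)) = (7851 - 33492)*(-27561/11578 + 1/720) = -25641*(-9916171/4168080) = 4035881597/66160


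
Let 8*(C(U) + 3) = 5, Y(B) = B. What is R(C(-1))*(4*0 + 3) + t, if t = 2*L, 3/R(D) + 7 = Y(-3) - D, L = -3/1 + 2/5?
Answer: -1946/305 ≈ -6.3803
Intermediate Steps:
L = -13/5 (L = -3*1 + 2*(⅕) = -3 + ⅖ = -13/5 ≈ -2.6000)
C(U) = -19/8 (C(U) = -3 + (⅛)*5 = -3 + 5/8 = -19/8)
R(D) = 3/(-10 - D) (R(D) = 3/(-7 + (-3 - D)) = 3/(-10 - D))
t = -26/5 (t = 2*(-13/5) = -26/5 ≈ -5.2000)
R(C(-1))*(4*0 + 3) + t = (-3/(10 - 19/8))*(4*0 + 3) - 26/5 = (-3/61/8)*(0 + 3) - 26/5 = -3*8/61*3 - 26/5 = -24/61*3 - 26/5 = -72/61 - 26/5 = -1946/305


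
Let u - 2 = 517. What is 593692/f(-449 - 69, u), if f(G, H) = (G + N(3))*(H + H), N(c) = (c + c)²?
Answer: -148423/125079 ≈ -1.1866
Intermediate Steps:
u = 519 (u = 2 + 517 = 519)
N(c) = 4*c² (N(c) = (2*c)² = 4*c²)
f(G, H) = 2*H*(36 + G) (f(G, H) = (G + 4*3²)*(H + H) = (G + 4*9)*(2*H) = (G + 36)*(2*H) = (36 + G)*(2*H) = 2*H*(36 + G))
593692/f(-449 - 69, u) = 593692/((2*519*(36 + (-449 - 69)))) = 593692/((2*519*(36 - 518))) = 593692/((2*519*(-482))) = 593692/(-500316) = 593692*(-1/500316) = -148423/125079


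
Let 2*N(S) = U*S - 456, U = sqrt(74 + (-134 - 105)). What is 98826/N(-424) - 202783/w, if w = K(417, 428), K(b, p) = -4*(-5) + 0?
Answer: 7*(-1535357*sqrt(165) + 1721823*I)/(20*(-57*I + 53*sqrt(165))) ≈ -10142.0 + 36.038*I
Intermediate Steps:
U = I*sqrt(165) (U = sqrt(74 - 239) = sqrt(-165) = I*sqrt(165) ≈ 12.845*I)
K(b, p) = 20 (K(b, p) = 20 + 0 = 20)
N(S) = -228 + I*S*sqrt(165)/2 (N(S) = ((I*sqrt(165))*S - 456)/2 = (I*S*sqrt(165) - 456)/2 = (-456 + I*S*sqrt(165))/2 = -228 + I*S*sqrt(165)/2)
w = 20
98826/N(-424) - 202783/w = 98826/(-228 + (1/2)*I*(-424)*sqrt(165)) - 202783/20 = 98826/(-228 - 212*I*sqrt(165)) - 202783*1/20 = 98826/(-228 - 212*I*sqrt(165)) - 202783/20 = -202783/20 + 98826/(-228 - 212*I*sqrt(165))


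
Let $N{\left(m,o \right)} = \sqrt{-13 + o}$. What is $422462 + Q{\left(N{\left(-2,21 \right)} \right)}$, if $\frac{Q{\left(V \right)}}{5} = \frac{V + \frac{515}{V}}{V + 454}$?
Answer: $\frac{87072795281}{206108} + \frac{593605 \sqrt{2}}{412216} \approx 4.2246 \cdot 10^{5}$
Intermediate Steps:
$Q{\left(V \right)} = \frac{5 \left(V + \frac{515}{V}\right)}{454 + V}$ ($Q{\left(V \right)} = 5 \frac{V + \frac{515}{V}}{V + 454} = 5 \frac{V + \frac{515}{V}}{454 + V} = \frac{5 \left(V + \frac{515}{V}\right)}{454 + V}$)
$422462 + Q{\left(N{\left(-2,21 \right)} \right)} = 422462 + \frac{5 \left(515 + \left(\sqrt{-13 + 21}\right)^{2}\right)}{\sqrt{-13 + 21} \left(454 + \sqrt{-13 + 21}\right)} = 422462 + \frac{5 \left(515 + \left(\sqrt{8}\right)^{2}\right)}{\sqrt{8} \left(454 + \sqrt{8}\right)} = 422462 + \frac{5 \left(515 + \left(2 \sqrt{2}\right)^{2}\right)}{2 \sqrt{2} \left(454 + 2 \sqrt{2}\right)} = 422462 + \frac{5 \frac{\sqrt{2}}{4} \left(515 + 8\right)}{454 + 2 \sqrt{2}} = 422462 + 5 \frac{\sqrt{2}}{4} \frac{1}{454 + 2 \sqrt{2}} \cdot 523 = 422462 + \frac{2615 \sqrt{2}}{4 \left(454 + 2 \sqrt{2}\right)}$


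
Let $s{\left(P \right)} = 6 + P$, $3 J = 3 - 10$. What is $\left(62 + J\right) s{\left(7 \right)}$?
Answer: $\frac{2327}{3} \approx 775.67$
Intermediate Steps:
$J = - \frac{7}{3}$ ($J = \frac{3 - 10}{3} = \frac{1}{3} \left(-7\right) = - \frac{7}{3} \approx -2.3333$)
$\left(62 + J\right) s{\left(7 \right)} = \left(62 - \frac{7}{3}\right) \left(6 + 7\right) = \frac{179}{3} \cdot 13 = \frac{2327}{3}$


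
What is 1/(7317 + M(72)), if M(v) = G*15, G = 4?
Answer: 1/7377 ≈ 0.00013556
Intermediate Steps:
M(v) = 60 (M(v) = 4*15 = 60)
1/(7317 + M(72)) = 1/(7317 + 60) = 1/7377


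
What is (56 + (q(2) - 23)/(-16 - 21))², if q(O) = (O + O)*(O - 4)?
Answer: 4422609/1369 ≈ 3230.5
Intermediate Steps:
q(O) = 2*O*(-4 + O) (q(O) = (2*O)*(-4 + O) = 2*O*(-4 + O))
(56 + (q(2) - 23)/(-16 - 21))² = (56 + (2*2*(-4 + 2) - 23)/(-16 - 21))² = (56 + (2*2*(-2) - 23)/(-37))² = (56 + (-8 - 23)*(-1/37))² = (56 - 31*(-1/37))² = (56 + 31/37)² = (2103/37)² = 4422609/1369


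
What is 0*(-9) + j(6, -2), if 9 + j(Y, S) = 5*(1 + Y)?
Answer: 26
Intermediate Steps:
j(Y, S) = -4 + 5*Y (j(Y, S) = -9 + 5*(1 + Y) = -9 + (5 + 5*Y) = -4 + 5*Y)
0*(-9) + j(6, -2) = 0*(-9) + (-4 + 5*6) = 0 + (-4 + 30) = 0 + 26 = 26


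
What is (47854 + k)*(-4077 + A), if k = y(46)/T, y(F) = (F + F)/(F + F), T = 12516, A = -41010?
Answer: -1285925607755/596 ≈ -2.1576e+9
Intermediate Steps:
y(F) = 1 (y(F) = (2*F)/((2*F)) = (2*F)*(1/(2*F)) = 1)
k = 1/12516 ≈ 7.9898e-5
(47854 + k)*(-4077 + A) = (47854 + 1/12516)*(-4077 - 41010) = (598940665/12516)*(-45087) = -1285925607755/596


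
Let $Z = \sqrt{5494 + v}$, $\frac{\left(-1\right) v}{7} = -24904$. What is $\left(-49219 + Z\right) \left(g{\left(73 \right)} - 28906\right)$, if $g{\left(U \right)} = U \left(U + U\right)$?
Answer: $898148312 - 18248 \sqrt{179822} \approx 8.9041 \cdot 10^{8}$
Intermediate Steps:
$v = 174328$ ($v = \left(-7\right) \left(-24904\right) = 174328$)
$g{\left(U \right)} = 2 U^{2}$ ($g{\left(U \right)} = U 2 U = 2 U^{2}$)
$Z = \sqrt{179822}$ ($Z = \sqrt{5494 + 174328} = \sqrt{179822} \approx 424.05$)
$\left(-49219 + Z\right) \left(g{\left(73 \right)} - 28906\right) = \left(-49219 + \sqrt{179822}\right) \left(2 \cdot 73^{2} - 28906\right) = \left(-49219 + \sqrt{179822}\right) \left(2 \cdot 5329 - 28906\right) = \left(-49219 + \sqrt{179822}\right) \left(10658 - 28906\right) = \left(-49219 + \sqrt{179822}\right) \left(-18248\right) = 898148312 - 18248 \sqrt{179822}$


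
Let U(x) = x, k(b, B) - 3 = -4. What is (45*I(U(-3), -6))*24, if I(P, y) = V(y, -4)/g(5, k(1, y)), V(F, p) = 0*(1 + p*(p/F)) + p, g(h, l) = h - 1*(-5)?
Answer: -432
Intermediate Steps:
k(b, B) = -1 (k(b, B) = 3 - 4 = -1)
g(h, l) = 5 + h (g(h, l) = h + 5 = 5 + h)
V(F, p) = p (V(F, p) = 0*(1 + p²/F) + p = 0 + p = p)
I(P, y) = -⅖ (I(P, y) = -4/(5 + 5) = -4/10 = -4*⅒ = -⅖)
(45*I(U(-3), -6))*24 = (45*(-⅖))*24 = -18*24 = -432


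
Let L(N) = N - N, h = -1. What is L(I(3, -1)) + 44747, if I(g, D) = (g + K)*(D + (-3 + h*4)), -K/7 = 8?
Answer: 44747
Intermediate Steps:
K = -56 (K = -7*8 = -56)
I(g, D) = (-56 + g)*(-7 + D) (I(g, D) = (g - 56)*(D + (-3 - 1*4)) = (-56 + g)*(D + (-3 - 4)) = (-56 + g)*(D - 7) = (-56 + g)*(-7 + D))
L(N) = 0
L(I(3, -1)) + 44747 = 0 + 44747 = 44747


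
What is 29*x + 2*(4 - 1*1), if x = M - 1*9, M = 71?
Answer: 1804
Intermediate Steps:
x = 62 (x = 71 - 1*9 = 71 - 9 = 62)
29*x + 2*(4 - 1*1) = 29*62 + 2*(4 - 1*1) = 1798 + 2*(4 - 1) = 1798 + 2*3 = 1798 + 6 = 1804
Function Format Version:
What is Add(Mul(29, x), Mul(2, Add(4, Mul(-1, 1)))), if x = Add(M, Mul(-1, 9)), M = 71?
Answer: 1804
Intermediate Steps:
x = 62 (x = Add(71, Mul(-1, 9)) = Add(71, -9) = 62)
Add(Mul(29, x), Mul(2, Add(4, Mul(-1, 1)))) = Add(Mul(29, 62), Mul(2, Add(4, Mul(-1, 1)))) = Add(1798, Mul(2, Add(4, -1))) = Add(1798, Mul(2, 3)) = Add(1798, 6) = 1804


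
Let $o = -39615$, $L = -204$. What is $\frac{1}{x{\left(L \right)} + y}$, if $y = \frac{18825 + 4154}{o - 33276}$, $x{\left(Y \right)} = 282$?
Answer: $\frac{72891}{20532283} \approx 0.0035501$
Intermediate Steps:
$y = - \frac{22979}{72891}$ ($y = \frac{18825 + 4154}{-39615 - 33276} = \frac{22979}{-72891} = 22979 \left(- \frac{1}{72891}\right) = - \frac{22979}{72891} \approx -0.31525$)
$\frac{1}{x{\left(L \right)} + y} = \frac{1}{282 - \frac{22979}{72891}} = \frac{1}{\frac{20532283}{72891}} = \frac{72891}{20532283}$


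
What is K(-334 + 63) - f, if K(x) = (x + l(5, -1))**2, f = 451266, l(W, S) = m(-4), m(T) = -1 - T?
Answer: -379442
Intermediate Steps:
l(W, S) = 3 (l(W, S) = -1 - 1*(-4) = -1 + 4 = 3)
K(x) = (3 + x)**2 (K(x) = (x + 3)**2 = (3 + x)**2)
K(-334 + 63) - f = (3 + (-334 + 63))**2 - 1*451266 = (3 - 271)**2 - 451266 = (-268)**2 - 451266 = 71824 - 451266 = -379442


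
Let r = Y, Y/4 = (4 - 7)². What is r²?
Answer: 1296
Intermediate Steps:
Y = 36 (Y = 4*(4 - 7)² = 4*(-3)² = 4*9 = 36)
r = 36
r² = 36² = 1296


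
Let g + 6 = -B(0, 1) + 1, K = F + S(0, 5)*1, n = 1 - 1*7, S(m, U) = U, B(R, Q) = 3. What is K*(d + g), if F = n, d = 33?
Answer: -25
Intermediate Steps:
n = -6 (n = 1 - 7 = -6)
F = -6
K = -1 (K = -6 + 5*1 = -6 + 5 = -1)
g = -8 (g = -6 + (-1*3 + 1) = -6 + (-3 + 1) = -6 - 2 = -8)
K*(d + g) = -(33 - 8) = -1*25 = -25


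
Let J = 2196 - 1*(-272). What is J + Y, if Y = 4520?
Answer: 6988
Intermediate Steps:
J = 2468 (J = 2196 + 272 = 2468)
J + Y = 2468 + 4520 = 6988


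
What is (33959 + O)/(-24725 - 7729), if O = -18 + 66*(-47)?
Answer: -30839/32454 ≈ -0.95024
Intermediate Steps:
O = -3120 (O = -18 - 3102 = -3120)
(33959 + O)/(-24725 - 7729) = (33959 - 3120)/(-24725 - 7729) = 30839/(-32454) = 30839*(-1/32454) = -30839/32454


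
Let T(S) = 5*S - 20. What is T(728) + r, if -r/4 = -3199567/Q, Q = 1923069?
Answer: 6974308048/1923069 ≈ 3626.7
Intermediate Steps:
r = 12798268/1923069 (r = -(-12798268)/1923069 = -4*(-3199567/1923069) = 12798268/1923069 ≈ 6.6551)
T(S) = -20 + 5*S
T(728) + r = (-20 + 5*728) + 12798268/1923069 = (-20 + 3640) + 12798268/1923069 = 3620 + 12798268/1923069 = 6974308048/1923069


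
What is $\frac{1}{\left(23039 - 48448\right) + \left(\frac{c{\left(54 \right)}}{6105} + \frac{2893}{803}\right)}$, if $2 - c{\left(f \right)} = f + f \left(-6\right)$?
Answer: $- \frac{445665}{11322276514} \approx -3.9362 \cdot 10^{-5}$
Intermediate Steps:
$c{\left(f \right)} = 2 + 5 f$ ($c{\left(f \right)} = 2 - \left(f + f \left(-6\right)\right) = 2 - \left(f - 6 f\right) = 2 - - 5 f = 2 + 5 f$)
$\frac{1}{\left(23039 - 48448\right) + \left(\frac{c{\left(54 \right)}}{6105} + \frac{2893}{803}\right)} = \frac{1}{\left(23039 - 48448\right) + \left(\frac{2 + 5 \cdot 54}{6105} + \frac{2893}{803}\right)} = \frac{1}{\left(23039 - 48448\right) + \left(\left(2 + 270\right) \frac{1}{6105} + 2893 \cdot \frac{1}{803}\right)} = \frac{1}{-25409 + \left(272 \cdot \frac{1}{6105} + \frac{263}{73}\right)} = \frac{1}{-25409 + \left(\frac{272}{6105} + \frac{263}{73}\right)} = \frac{1}{-25409 + \frac{1625471}{445665}} = \frac{1}{- \frac{11322276514}{445665}} = - \frac{445665}{11322276514}$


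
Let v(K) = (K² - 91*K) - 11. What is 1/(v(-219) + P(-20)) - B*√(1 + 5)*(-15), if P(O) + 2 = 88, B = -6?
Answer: 1/67965 - 90*√6 ≈ -220.45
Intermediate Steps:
P(O) = 86 (P(O) = -2 + 88 = 86)
v(K) = -11 + K² - 91*K
1/(v(-219) + P(-20)) - B*√(1 + 5)*(-15) = 1/((-11 + (-219)² - 91*(-219)) + 86) - (-6*√(1 + 5))*(-15) = 1/((-11 + 47961 + 19929) + 86) - (-6*√6)*(-15) = 1/(67879 + 86) - 90*√6 = 1/67965 - 90*√6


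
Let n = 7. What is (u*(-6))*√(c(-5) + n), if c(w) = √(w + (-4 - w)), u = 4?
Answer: -24*√(7 + 2*I) ≈ -64.13 - 8.9817*I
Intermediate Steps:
c(w) = 2*I (c(w) = √(-4) = 2*I)
(u*(-6))*√(c(-5) + n) = (4*(-6))*√(2*I + 7) = -24*√(7 + 2*I)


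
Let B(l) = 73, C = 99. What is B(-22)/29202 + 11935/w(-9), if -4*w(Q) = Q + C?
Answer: -46469897/87606 ≈ -530.44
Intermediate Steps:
w(Q) = -99/4 - Q/4 (w(Q) = -(Q + 99)/4 = -(99 + Q)/4 = -99/4 - Q/4)
B(-22)/29202 + 11935/w(-9) = 73/29202 + 11935/(-99/4 - ¼*(-9)) = 73*(1/29202) + 11935/(-99/4 + 9/4) = 73/29202 + 11935/(-45/2) = 73/29202 + 11935*(-2/45) = 73/29202 - 4774/9 = -46469897/87606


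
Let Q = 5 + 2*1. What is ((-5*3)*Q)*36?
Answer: -3780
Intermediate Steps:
Q = 7 (Q = 5 + 2 = 7)
((-5*3)*Q)*36 = (-5*3*7)*36 = -15*7*36 = -105*36 = -3780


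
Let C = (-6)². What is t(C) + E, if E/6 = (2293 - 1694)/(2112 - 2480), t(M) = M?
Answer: 4827/184 ≈ 26.234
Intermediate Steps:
C = 36
E = -1797/184 (E = 6*((2293 - 1694)/(2112 - 2480)) = 6*(599/(-368)) = 6*(599*(-1/368)) = 6*(-599/368) = -1797/184 ≈ -9.7663)
t(C) + E = 36 - 1797/184 = 4827/184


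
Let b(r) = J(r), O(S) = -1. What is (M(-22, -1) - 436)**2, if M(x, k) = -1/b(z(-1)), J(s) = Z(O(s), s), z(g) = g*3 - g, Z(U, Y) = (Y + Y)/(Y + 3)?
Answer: 3038049/16 ≈ 1.8988e+5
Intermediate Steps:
Z(U, Y) = 2*Y/(3 + Y) (Z(U, Y) = (2*Y)/(3 + Y) = 2*Y/(3 + Y))
z(g) = 2*g (z(g) = 3*g - g = 2*g)
J(s) = 2*s/(3 + s)
b(r) = 2*r/(3 + r)
M(x, k) = 1/4 (M(x, k) = -1/(2*(2*(-1))/(3 + 2*(-1))) = -1/(2*(-2)/(3 - 2)) = -1/(2*(-2)/1) = -1/(2*(-2)*1) = -1/(-4) = -1*(-1/4) = 1/4)
(M(-22, -1) - 436)**2 = (1/4 - 436)**2 = (-1743/4)**2 = 3038049/16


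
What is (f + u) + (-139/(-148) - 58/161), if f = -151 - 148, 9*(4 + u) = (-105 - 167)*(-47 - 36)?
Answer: 473086127/214452 ≈ 2206.0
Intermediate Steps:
u = 22540/9 (u = -4 + ((-105 - 167)*(-47 - 36))/9 = -4 + (-272*(-83))/9 = -4 + (⅑)*22576 = -4 + 22576/9 = 22540/9 ≈ 2504.4)
f = -299
(f + u) + (-139/(-148) - 58/161) = (-299 + 22540/9) + (-139/(-148) - 58/161) = 19849/9 + (-139*(-1/148) - 58*1/161) = 19849/9 + (139/148 - 58/161) = 19849/9 + 13795/23828 = 473086127/214452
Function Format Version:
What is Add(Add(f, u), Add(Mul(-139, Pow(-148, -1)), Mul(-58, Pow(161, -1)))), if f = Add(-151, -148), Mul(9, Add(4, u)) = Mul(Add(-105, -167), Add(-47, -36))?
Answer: Rational(473086127, 214452) ≈ 2206.0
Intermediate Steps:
u = Rational(22540, 9) (u = Add(-4, Mul(Rational(1, 9), Mul(Add(-105, -167), Add(-47, -36)))) = Add(-4, Mul(Rational(1, 9), Mul(-272, -83))) = Add(-4, Mul(Rational(1, 9), 22576)) = Add(-4, Rational(22576, 9)) = Rational(22540, 9) ≈ 2504.4)
f = -299
Add(Add(f, u), Add(Mul(-139, Pow(-148, -1)), Mul(-58, Pow(161, -1)))) = Add(Add(-299, Rational(22540, 9)), Add(Mul(-139, Pow(-148, -1)), Mul(-58, Pow(161, -1)))) = Add(Rational(19849, 9), Add(Mul(-139, Rational(-1, 148)), Mul(-58, Rational(1, 161)))) = Add(Rational(19849, 9), Add(Rational(139, 148), Rational(-58, 161))) = Add(Rational(19849, 9), Rational(13795, 23828)) = Rational(473086127, 214452)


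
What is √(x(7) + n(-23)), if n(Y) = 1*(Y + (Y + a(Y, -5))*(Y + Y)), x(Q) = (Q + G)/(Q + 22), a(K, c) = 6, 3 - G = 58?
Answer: √636927/29 ≈ 27.520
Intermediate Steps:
G = -55 (G = 3 - 1*58 = 3 - 58 = -55)
x(Q) = (-55 + Q)/(22 + Q) (x(Q) = (Q - 55)/(Q + 22) = (-55 + Q)/(22 + Q))
n(Y) = Y + 2*Y*(6 + Y) (n(Y) = 1*(Y + (Y + 6)*(Y + Y)) = 1*(Y + (6 + Y)*(2*Y)) = 1*(Y + 2*Y*(6 + Y)) = Y + 2*Y*(6 + Y))
√(x(7) + n(-23)) = √((-55 + 7)/(22 + 7) - 23*(13 + 2*(-23))) = √(-48/29 - 23*(13 - 46)) = √((1/29)*(-48) - 23*(-33)) = √(-48/29 + 759) = √(21963/29) = √636927/29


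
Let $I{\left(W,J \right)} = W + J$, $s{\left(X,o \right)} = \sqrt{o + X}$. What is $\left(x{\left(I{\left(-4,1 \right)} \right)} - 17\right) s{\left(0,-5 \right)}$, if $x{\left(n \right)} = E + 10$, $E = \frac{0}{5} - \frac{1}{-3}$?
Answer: $- \frac{20 i \sqrt{5}}{3} \approx - 14.907 i$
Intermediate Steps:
$E = \frac{1}{3}$ ($E = 0 \cdot \frac{1}{5} - - \frac{1}{3} = 0 + \frac{1}{3} = \frac{1}{3} \approx 0.33333$)
$s{\left(X,o \right)} = \sqrt{X + o}$
$I{\left(W,J \right)} = J + W$
$x{\left(n \right)} = \frac{31}{3}$ ($x{\left(n \right)} = \frac{1}{3} + 10 = \frac{31}{3}$)
$\left(x{\left(I{\left(-4,1 \right)} \right)} - 17\right) s{\left(0,-5 \right)} = \left(\frac{31}{3} - 17\right) \sqrt{0 - 5} = - \frac{20 \sqrt{-5}}{3} = - \frac{20 i \sqrt{5}}{3}$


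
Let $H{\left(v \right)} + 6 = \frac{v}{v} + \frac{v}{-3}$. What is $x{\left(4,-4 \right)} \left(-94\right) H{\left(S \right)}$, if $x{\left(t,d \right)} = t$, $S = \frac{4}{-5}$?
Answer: $\frac{26696}{15} \approx 1779.7$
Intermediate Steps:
$S = - \frac{4}{5}$ ($S = 4 \left(- \frac{1}{5}\right) = - \frac{4}{5} \approx -0.8$)
$H{\left(v \right)} = -5 - \frac{v}{3}$ ($H{\left(v \right)} = -6 + \left(\frac{v}{v} + \frac{v}{-3}\right) = -6 + \left(1 + v \left(- \frac{1}{3}\right)\right) = -6 - \left(-1 + \frac{v}{3}\right) = -5 - \frac{v}{3}$)
$x{\left(4,-4 \right)} \left(-94\right) H{\left(S \right)} = 4 \left(-94\right) \left(-5 - - \frac{4}{15}\right) = - 376 \left(-5 + \frac{4}{15}\right) = \left(-376\right) \left(- \frac{71}{15}\right) = \frac{26696}{15}$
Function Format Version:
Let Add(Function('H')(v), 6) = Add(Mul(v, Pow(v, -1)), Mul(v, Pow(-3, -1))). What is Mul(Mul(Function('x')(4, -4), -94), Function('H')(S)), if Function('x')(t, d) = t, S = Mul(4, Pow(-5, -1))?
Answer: Rational(26696, 15) ≈ 1779.7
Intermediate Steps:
S = Rational(-4, 5) (S = Mul(4, Rational(-1, 5)) = Rational(-4, 5) ≈ -0.80000)
Function('H')(v) = Add(-5, Mul(Rational(-1, 3), v)) (Function('H')(v) = Add(-6, Add(Mul(v, Pow(v, -1)), Mul(v, Pow(-3, -1)))) = Add(-6, Add(1, Mul(v, Rational(-1, 3)))) = Add(-6, Add(1, Mul(Rational(-1, 3), v))) = Add(-5, Mul(Rational(-1, 3), v)))
Mul(Mul(Function('x')(4, -4), -94), Function('H')(S)) = Mul(Mul(4, -94), Add(-5, Mul(Rational(-1, 3), Rational(-4, 5)))) = Mul(-376, Add(-5, Rational(4, 15))) = Mul(-376, Rational(-71, 15)) = Rational(26696, 15)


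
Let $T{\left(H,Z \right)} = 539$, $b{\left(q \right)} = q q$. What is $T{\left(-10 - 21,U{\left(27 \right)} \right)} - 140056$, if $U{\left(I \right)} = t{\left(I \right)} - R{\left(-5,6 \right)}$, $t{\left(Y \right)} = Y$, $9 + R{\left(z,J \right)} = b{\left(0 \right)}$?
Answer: $-139517$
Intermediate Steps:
$b{\left(q \right)} = q^{2}$
$R{\left(z,J \right)} = -9$ ($R{\left(z,J \right)} = -9 + 0^{2} = -9 + 0 = -9$)
$U{\left(I \right)} = 9 + I$ ($U{\left(I \right)} = I - -9 = I + 9 = 9 + I$)
$T{\left(-10 - 21,U{\left(27 \right)} \right)} - 140056 = 539 - 140056 = -139517$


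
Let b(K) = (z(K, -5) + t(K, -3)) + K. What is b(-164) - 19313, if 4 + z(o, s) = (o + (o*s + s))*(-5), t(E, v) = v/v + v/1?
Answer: -22738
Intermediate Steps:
t(E, v) = 1 + v (t(E, v) = 1 + v*1 = 1 + v)
z(o, s) = -4 - 5*o - 5*s - 5*o*s (z(o, s) = -4 + (o + (o*s + s))*(-5) = -4 + (o + (s + o*s))*(-5) = -4 + (o + s + o*s)*(-5) = -4 + (-5*o - 5*s - 5*o*s) = -4 - 5*o - 5*s - 5*o*s)
b(K) = 19 + 21*K (b(K) = ((-4 - 5*K - 5*(-5) - 5*K*(-5)) + (1 - 3)) + K = ((-4 - 5*K + 25 + 25*K) - 2) + K = ((21 + 20*K) - 2) + K = (19 + 20*K) + K = 19 + 21*K)
b(-164) - 19313 = (19 + 21*(-164)) - 19313 = (19 - 3444) - 19313 = -3425 - 19313 = -22738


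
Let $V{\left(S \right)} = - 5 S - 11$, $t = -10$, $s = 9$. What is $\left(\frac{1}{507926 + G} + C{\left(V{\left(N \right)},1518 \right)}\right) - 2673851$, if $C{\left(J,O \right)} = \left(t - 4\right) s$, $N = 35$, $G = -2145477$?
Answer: $- \frac{4378773710328}{1637551} \approx -2.674 \cdot 10^{6}$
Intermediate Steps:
$V{\left(S \right)} = -11 - 5 S$
$C{\left(J,O \right)} = -126$ ($C{\left(J,O \right)} = \left(-10 - 4\right) 9 = \left(-14\right) 9 = -126$)
$\left(\frac{1}{507926 + G} + C{\left(V{\left(N \right)},1518 \right)}\right) - 2673851 = \left(\frac{1}{507926 - 2145477} - 126\right) - 2673851 = \left(\frac{1}{-1637551} - 126\right) - 2673851 = \left(- \frac{1}{1637551} - 126\right) - 2673851 = - \frac{206331427}{1637551} - 2673851 = - \frac{4378773710328}{1637551}$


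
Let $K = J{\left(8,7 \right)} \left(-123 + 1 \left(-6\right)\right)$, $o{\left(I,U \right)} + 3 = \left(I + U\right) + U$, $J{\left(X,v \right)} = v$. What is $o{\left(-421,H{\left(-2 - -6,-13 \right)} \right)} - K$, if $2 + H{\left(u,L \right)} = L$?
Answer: $449$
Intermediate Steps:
$H{\left(u,L \right)} = -2 + L$
$o{\left(I,U \right)} = -3 + I + 2 U$ ($o{\left(I,U \right)} = -3 + \left(\left(I + U\right) + U\right) = -3 + \left(I + 2 U\right) = -3 + I + 2 U$)
$K = -903$ ($K = 7 \left(-123 + 1 \left(-6\right)\right) = 7 \left(-123 - 6\right) = 7 \left(-129\right) = -903$)
$o{\left(-421,H{\left(-2 - -6,-13 \right)} \right)} - K = \left(-3 - 421 + 2 \left(-2 - 13\right)\right) - -903 = \left(-3 - 421 + 2 \left(-15\right)\right) + 903 = \left(-3 - 421 - 30\right) + 903 = -454 + 903 = 449$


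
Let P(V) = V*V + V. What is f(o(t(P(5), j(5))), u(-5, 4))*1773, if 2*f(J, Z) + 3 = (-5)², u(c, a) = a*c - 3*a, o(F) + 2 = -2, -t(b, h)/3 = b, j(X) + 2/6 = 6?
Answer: 19503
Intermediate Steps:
j(X) = 17/3 (j(X) = -⅓ + 6 = 17/3)
P(V) = V + V² (P(V) = V² + V = V + V²)
t(b, h) = -3*b
o(F) = -4 (o(F) = -2 - 2 = -4)
u(c, a) = -3*a + a*c
f(J, Z) = 11 (f(J, Z) = -3/2 + (½)*(-5)² = -3/2 + (½)*25 = -3/2 + 25/2 = 11)
f(o(t(P(5), j(5))), u(-5, 4))*1773 = 11*1773 = 19503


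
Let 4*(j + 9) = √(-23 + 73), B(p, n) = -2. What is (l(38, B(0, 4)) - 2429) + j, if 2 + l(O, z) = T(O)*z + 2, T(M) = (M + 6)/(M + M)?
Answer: -46344/19 + 5*√2/4 ≈ -2437.4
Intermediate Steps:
j = -9 + 5*√2/4 (j = -9 + √(-23 + 73)/4 = -9 + √50/4 = -9 + (5*√2)/4 = -9 + 5*√2/4 ≈ -7.2322)
T(M) = (6 + M)/(2*M) (T(M) = (6 + M)/((2*M)) = (6 + M)*(1/(2*M)) = (6 + M)/(2*M))
l(O, z) = z*(6 + O)/(2*O) (l(O, z) = -2 + (((6 + O)/(2*O))*z + 2) = -2 + (z*(6 + O)/(2*O) + 2) = -2 + (2 + z*(6 + O)/(2*O)) = z*(6 + O)/(2*O))
(l(38, B(0, 4)) - 2429) + j = ((½)*(-2)*(6 + 38)/38 - 2429) + (-9 + 5*√2/4) = ((½)*(-2)*(1/38)*44 - 2429) + (-9 + 5*√2/4) = (-22/19 - 2429) + (-9 + 5*√2/4) = -46173/19 + (-9 + 5*√2/4) = -46344/19 + 5*√2/4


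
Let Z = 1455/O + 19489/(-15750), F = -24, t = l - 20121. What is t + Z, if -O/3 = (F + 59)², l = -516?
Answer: -2275409323/110250 ≈ -20639.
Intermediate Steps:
t = -20637 (t = -516 - 20121 = -20637)
O = -3675 (O = -3*(-24 + 59)² = -3*35² = -3*1225 = -3675)
Z = -180073/110250 (Z = 1455/(-3675) + 19489/(-15750) = 1455*(-1/3675) + 19489*(-1/15750) = -97/245 - 19489/15750 = -180073/110250 ≈ -1.6333)
t + Z = -20637 - 180073/110250 = -2275409323/110250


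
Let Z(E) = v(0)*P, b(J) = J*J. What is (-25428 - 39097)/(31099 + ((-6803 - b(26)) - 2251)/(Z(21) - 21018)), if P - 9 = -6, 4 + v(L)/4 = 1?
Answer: -679254675/327384038 ≈ -2.0748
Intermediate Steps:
v(L) = -12 (v(L) = -16 + 4*1 = -16 + 4 = -12)
P = 3 (P = 9 - 6 = 3)
b(J) = J**2
Z(E) = -36 (Z(E) = -12*3 = -36)
(-25428 - 39097)/(31099 + ((-6803 - b(26)) - 2251)/(Z(21) - 21018)) = (-25428 - 39097)/(31099 + ((-6803 - 1*26**2) - 2251)/(-36 - 21018)) = -64525/(31099 + ((-6803 - 1*676) - 2251)/(-21054)) = -64525/(31099 + ((-6803 - 676) - 2251)*(-1/21054)) = -64525/(31099 + (-7479 - 2251)*(-1/21054)) = -64525/(31099 - 9730*(-1/21054)) = -64525/(31099 + 4865/10527) = -64525/327384038/10527 = -64525*10527/327384038 = -679254675/327384038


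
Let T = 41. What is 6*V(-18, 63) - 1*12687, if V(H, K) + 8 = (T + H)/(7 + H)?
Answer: -140223/11 ≈ -12748.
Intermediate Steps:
V(H, K) = -8 + (41 + H)/(7 + H)
6*V(-18, 63) - 1*12687 = 6*((-15 - 7*(-18))/(7 - 18)) - 1*12687 = 6*((-15 + 126)/(-11)) - 12687 = 6*(-1/11*111) - 12687 = 6*(-111/11) - 12687 = -666/11 - 12687 = -140223/11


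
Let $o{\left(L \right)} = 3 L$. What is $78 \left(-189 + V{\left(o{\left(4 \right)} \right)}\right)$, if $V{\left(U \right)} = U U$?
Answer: $-3510$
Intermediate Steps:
$V{\left(U \right)} = U^{2}$
$78 \left(-189 + V{\left(o{\left(4 \right)} \right)}\right) = 78 \left(-189 + \left(3 \cdot 4\right)^{2}\right) = 78 \left(-189 + 12^{2}\right) = 78 \left(-189 + 144\right) = 78 \left(-45\right) = -3510$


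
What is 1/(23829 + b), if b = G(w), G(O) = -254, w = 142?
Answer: 1/23575 ≈ 4.2418e-5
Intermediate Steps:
b = -254
1/(23829 + b) = 1/(23829 - 254) = 1/23575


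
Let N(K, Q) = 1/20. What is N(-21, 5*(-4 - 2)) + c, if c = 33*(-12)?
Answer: -7919/20 ≈ -395.95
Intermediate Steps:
N(K, Q) = 1/20
c = -396
N(-21, 5*(-4 - 2)) + c = 1/20 - 396 = -7919/20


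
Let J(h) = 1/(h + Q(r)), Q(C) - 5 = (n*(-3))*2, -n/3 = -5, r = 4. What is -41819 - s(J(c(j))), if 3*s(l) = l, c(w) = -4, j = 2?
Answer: -11165672/267 ≈ -41819.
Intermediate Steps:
n = 15 (n = -3*(-5) = 15)
Q(C) = -85 (Q(C) = 5 + (15*(-3))*2 = 5 - 45*2 = 5 - 90 = -85)
J(h) = 1/(-85 + h) (J(h) = 1/(h - 85) = 1/(-85 + h))
s(l) = l/3
-41819 - s(J(c(j))) = -41819 - 1/(3*(-85 - 4)) = -41819 - 1/(3*(-89)) = -41819 - (-1)/(3*89) = -41819 - 1*(-1/267) = -41819 + 1/267 = -11165672/267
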